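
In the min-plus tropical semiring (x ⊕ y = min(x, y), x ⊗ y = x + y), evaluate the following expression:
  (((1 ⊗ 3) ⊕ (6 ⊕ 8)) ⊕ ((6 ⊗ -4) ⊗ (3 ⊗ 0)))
(((1 ⊗ 3) ⊕ (6 ⊕ 8)) ⊕ ((6 ⊗ -4) ⊗ (3 ⊗ 0))) = 4

Expand innermost to outermost. Recall ⊕ takes the minimum of its arguments and ⊗ takes their sum. Working out the expression (((1 ⊗ 3) ⊕ (6 ⊕ 8)) ⊕ ((6 ⊗ -4) ⊗ (3 ⊗ 0))) gives 4.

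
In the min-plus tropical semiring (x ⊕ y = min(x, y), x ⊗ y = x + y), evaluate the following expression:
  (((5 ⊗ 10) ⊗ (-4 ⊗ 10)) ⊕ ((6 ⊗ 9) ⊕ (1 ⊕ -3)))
(((5 ⊗ 10) ⊗ (-4 ⊗ 10)) ⊕ ((6 ⊗ 9) ⊕ (1 ⊕ -3))) = -3

Expand innermost to outermost. Recall ⊕ takes the minimum of its arguments and ⊗ takes their sum. Working out the expression (((5 ⊗ 10) ⊗ (-4 ⊗ 10)) ⊕ ((6 ⊗ 9) ⊕ (1 ⊕ -3))) gives -3.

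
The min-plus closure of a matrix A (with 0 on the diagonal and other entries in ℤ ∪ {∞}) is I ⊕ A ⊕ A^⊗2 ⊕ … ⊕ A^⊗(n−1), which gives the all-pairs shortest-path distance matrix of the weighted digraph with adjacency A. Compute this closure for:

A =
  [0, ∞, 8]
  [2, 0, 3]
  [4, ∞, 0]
Closure =
  [0, ∞, 8]
  [2, 0, 3]
  [4, ∞, 0]

This is the Floyd-Warshall all-pairs shortest-path computation. For each intermediate vertex k = 0, 1, …, 2, update dist[i][j] ← min(dist[i][j], dist[i][k] + dist[k][j]). The final matrix gives, for each (i, j), the minimum total weight of any directed path from i to j (possibly empty when i = j).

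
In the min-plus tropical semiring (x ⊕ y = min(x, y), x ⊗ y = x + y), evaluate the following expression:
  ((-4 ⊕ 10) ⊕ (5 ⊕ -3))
((-4 ⊕ 10) ⊕ (5 ⊕ -3)) = -4

Expand innermost to outermost. Recall ⊕ takes the minimum of its arguments and ⊗ takes their sum. Working out the expression ((-4 ⊕ 10) ⊕ (5 ⊕ -3)) gives -4.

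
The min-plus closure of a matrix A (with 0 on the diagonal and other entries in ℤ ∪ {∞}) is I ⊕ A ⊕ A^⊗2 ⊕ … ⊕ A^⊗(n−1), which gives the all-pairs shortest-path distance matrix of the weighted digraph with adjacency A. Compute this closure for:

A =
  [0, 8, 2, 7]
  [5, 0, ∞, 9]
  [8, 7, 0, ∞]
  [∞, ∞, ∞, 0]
Closure =
  [0, 8, 2, 7]
  [5, 0, 7, 9]
  [8, 7, 0, 15]
  [∞, ∞, ∞, 0]

This is the Floyd-Warshall all-pairs shortest-path computation. For each intermediate vertex k = 0, 1, …, 3, update dist[i][j] ← min(dist[i][j], dist[i][k] + dist[k][j]). The final matrix gives, for each (i, j), the minimum total weight of any directed path from i to j (possibly empty when i = j).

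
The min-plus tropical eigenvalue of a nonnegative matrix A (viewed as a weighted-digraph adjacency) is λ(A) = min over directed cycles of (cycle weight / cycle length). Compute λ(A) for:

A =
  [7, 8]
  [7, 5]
λ(A) = 5

Enumerate directed cycles and compute their means (weight / length). Sample:
  cycle 0 → 0: weight = 7, length = 1, mean = 7/1 ≈ 7.000
  cycle 1 → 1: weight = 5, length = 1, mean = 5/1 ≈ 5.000
  cycle 0 → 1 → 0: weight = 15, length = 2, mean = 15/2 ≈ 7.500
  cycle 1 → 0 → 1: weight = 15, length = 2, mean = 15/2 ≈ 7.500
Minimum mean = 5.000, attained e.g. along the cycle 1 → 1 with weight 5 and length 1. So λ(A) = 5/1 = 5.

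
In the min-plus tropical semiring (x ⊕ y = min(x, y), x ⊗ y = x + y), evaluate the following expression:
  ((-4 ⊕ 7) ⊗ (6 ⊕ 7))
((-4 ⊕ 7) ⊗ (6 ⊕ 7)) = 2

Expand innermost to outermost. Recall ⊕ takes the minimum of its arguments and ⊗ takes their sum. Working out the expression ((-4 ⊕ 7) ⊗ (6 ⊕ 7)) gives 2.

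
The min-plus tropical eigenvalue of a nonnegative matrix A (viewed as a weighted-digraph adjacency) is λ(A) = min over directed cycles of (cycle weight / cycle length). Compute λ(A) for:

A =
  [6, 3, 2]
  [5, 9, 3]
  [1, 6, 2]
λ(A) = 3/2

Enumerate directed cycles and compute their means (weight / length). Sample:
  cycle 0 → 0: weight = 6, length = 1, mean = 6/1 ≈ 6.000
  cycle 1 → 1: weight = 9, length = 1, mean = 9/1 ≈ 9.000
  cycle 2 → 2: weight = 2, length = 1, mean = 2/1 ≈ 2.000
  cycle 0 → 1 → 0: weight = 8, length = 2, mean = 8/2 ≈ 4.000
  cycle 0 → 2 → 0: weight = 3, length = 2, mean = 3/2 ≈ 1.500
  cycle 1 → 0 → 1: weight = 8, length = 2, mean = 8/2 ≈ 4.000
Minimum mean = 1.500, attained e.g. along the cycle 0 → 2 → 0 with weight 3 and length 2. So λ(A) = 3/2 = 3/2.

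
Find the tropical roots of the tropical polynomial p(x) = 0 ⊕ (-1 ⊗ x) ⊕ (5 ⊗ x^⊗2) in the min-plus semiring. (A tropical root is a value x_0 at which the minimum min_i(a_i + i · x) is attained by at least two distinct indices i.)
Roots: {-6, 1}

Each tropical root is a break point of the lower envelope of the lines y = a_i + i · x (there are 3 lines, with slopes 0, 1, ..., 2). Only the lines that attain the minimum somewhere contribute to roots; other lines are dominated. Here the surviving (envelope) indices are i = 2, i = 1, i = 0.
Intersections between consecutive envelope lines give the roots: for adjacent envelope indices i < j the intersection is x = (a_i − a_j) / (j − i). Reading off the sorted break points: {-6, 1}.
Verification: at each break x_0, at least two indices attain the minimum of min_i(a_i + i · x_0).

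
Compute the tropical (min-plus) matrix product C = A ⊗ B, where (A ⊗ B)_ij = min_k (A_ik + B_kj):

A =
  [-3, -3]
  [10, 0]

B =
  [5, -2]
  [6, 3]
A ⊗ B =
  [2, -5]
  [6, 3]

Apply the min-plus product entry-by-entry:
  C[0][0] = min over k of (A[0][0] + B[0][0] = -3 + 5 = 2, A[0][1] + B[1][0] = -3 + 6 = 3) = 2 (attained at k = 0)
  C[0][1] = min over k of (A[0][0] + B[0][1] = -3 + -2 = -5, A[0][1] + B[1][1] = -3 + 3 = 0) = -5 (attained at k = 0)
  C[1][0] = min over k of (A[1][0] + B[0][0] = 10 + 5 = 15, A[1][1] + B[1][0] = 0 + 6 = 6) = 6 (attained at k = 1)
  C[1][1] = min over k of (A[1][0] + B[0][1] = 10 + -2 = 8, A[1][1] + B[1][1] = 0 + 3 = 3) = 3 (attained at k = 1)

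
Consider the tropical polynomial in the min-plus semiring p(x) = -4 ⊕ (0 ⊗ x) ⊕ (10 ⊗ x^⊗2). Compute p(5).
p(5) = -4

A tropical monomial a ⊗ x^⊗i evaluates to a + i · x. Evaluating each term at x = 5:
  Term 0 contributes -4 + 0 · 5 = -4
  Term 1 contributes 0 + 1 · 5 = 5
  Term 2 contributes 10 + 2 · 5 = 20
p(5) = ⊕ of these = min[-4, 5, 20] = -4.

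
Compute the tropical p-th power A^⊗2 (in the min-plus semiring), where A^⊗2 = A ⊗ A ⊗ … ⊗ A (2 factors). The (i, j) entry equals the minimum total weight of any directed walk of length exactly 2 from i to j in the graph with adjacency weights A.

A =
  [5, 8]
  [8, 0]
A^⊗2 =
  [10, 8]
  [8, 0]

Each entry (A^⊗2)_ij equals the minimum over all length-2 walks i = v_0 → v_1 → … → v_2 = j of Σ_t A[v_t][v_{t+1}]. For example, for (i, j) = (0, 1) we minimise over 2 possible intermediate vertex sequences; the minimum is 8, attained along the walk 0 → 1 → 1.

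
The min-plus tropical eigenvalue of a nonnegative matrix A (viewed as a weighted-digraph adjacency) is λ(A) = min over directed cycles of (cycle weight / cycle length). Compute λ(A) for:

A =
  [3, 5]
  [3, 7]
λ(A) = 3

Enumerate directed cycles and compute their means (weight / length). Sample:
  cycle 0 → 0: weight = 3, length = 1, mean = 3/1 ≈ 3.000
  cycle 1 → 1: weight = 7, length = 1, mean = 7/1 ≈ 7.000
  cycle 0 → 1 → 0: weight = 8, length = 2, mean = 8/2 ≈ 4.000
  cycle 1 → 0 → 1: weight = 8, length = 2, mean = 8/2 ≈ 4.000
Minimum mean = 3.000, attained e.g. along the cycle 0 → 0 with weight 3 and length 1. So λ(A) = 3/1 = 3.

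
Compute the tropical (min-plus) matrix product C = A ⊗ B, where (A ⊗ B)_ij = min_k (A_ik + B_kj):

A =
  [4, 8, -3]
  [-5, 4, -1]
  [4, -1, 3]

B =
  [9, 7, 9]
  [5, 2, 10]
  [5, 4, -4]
A ⊗ B =
  [2, 1, -7]
  [4, 2, -5]
  [4, 1, -1]

Apply the min-plus product entry-by-entry:
  C[0][0] = min over k of (A[0][0] + B[0][0] = 4 + 9 = 13, A[0][1] + B[1][0] = 8 + 5 = 13, A[0][2] + B[2][0] = -3 + 5 = 2) = 2 (attained at k = 2)
  C[0][1] = min over k of (A[0][0] + B[0][1] = 4 + 7 = 11, A[0][1] + B[1][1] = 8 + 2 = 10, A[0][2] + B[2][1] = -3 + 4 = 1) = 1 (attained at k = 2)
  C[0][2] = min over k of (A[0][0] + B[0][2] = 4 + 9 = 13, A[0][1] + B[1][2] = 8 + 10 = 18, A[0][2] + B[2][2] = -3 + -4 = -7) = -7 (attained at k = 2)
  C[1][0] = min over k of (A[1][0] + B[0][0] = -5 + 9 = 4, A[1][1] + B[1][0] = 4 + 5 = 9, A[1][2] + B[2][0] = -1 + 5 = 4) = 4 (attained at k = 0)
  C[1][1] = min over k of (A[1][0] + B[0][1] = -5 + 7 = 2, A[1][1] + B[1][1] = 4 + 2 = 6, A[1][2] + B[2][1] = -1 + 4 = 3) = 2 (attained at k = 0)
  C[1][2] = min over k of (A[1][0] + B[0][2] = -5 + 9 = 4, A[1][1] + B[1][2] = 4 + 10 = 14, A[1][2] + B[2][2] = -1 + -4 = -5) = -5 (attained at k = 2)
  C[2][0] = min over k of (A[2][0] + B[0][0] = 4 + 9 = 13, A[2][1] + B[1][0] = -1 + 5 = 4, A[2][2] + B[2][0] = 3 + 5 = 8) = 4 (attained at k = 1)
  C[2][1] = min over k of (A[2][0] + B[0][1] = 4 + 7 = 11, A[2][1] + B[1][1] = -1 + 2 = 1, A[2][2] + B[2][1] = 3 + 4 = 7) = 1 (attained at k = 1)
  C[2][2] = min over k of (A[2][0] + B[0][2] = 4 + 9 = 13, A[2][1] + B[1][2] = -1 + 10 = 9, A[2][2] + B[2][2] = 3 + -4 = -1) = -1 (attained at k = 2)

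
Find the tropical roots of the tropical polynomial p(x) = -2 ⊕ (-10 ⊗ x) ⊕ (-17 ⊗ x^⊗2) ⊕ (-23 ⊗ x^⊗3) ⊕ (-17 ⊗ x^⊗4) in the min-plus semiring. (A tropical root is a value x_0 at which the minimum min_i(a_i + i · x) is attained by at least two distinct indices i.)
Roots: {-6, 6, 7, 8}

Each tropical root is a break point of the lower envelope of the lines y = a_i + i · x (there are 5 lines, with slopes 0, 1, ..., 4). Only the lines that attain the minimum somewhere contribute to roots; other lines are dominated. Here the surviving (envelope) indices are i = 4, i = 3, i = 2, i = 1, i = 0.
Intersections between consecutive envelope lines give the roots: for adjacent envelope indices i < j the intersection is x = (a_i − a_j) / (j − i). Reading off the sorted break points: {-6, 6, 7, 8}.
Verification: at each break x_0, at least two indices attain the minimum of min_i(a_i + i · x_0).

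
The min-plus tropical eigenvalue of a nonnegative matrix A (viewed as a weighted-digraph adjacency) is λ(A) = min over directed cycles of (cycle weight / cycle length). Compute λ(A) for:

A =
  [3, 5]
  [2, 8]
λ(A) = 3

Enumerate directed cycles and compute their means (weight / length). Sample:
  cycle 0 → 0: weight = 3, length = 1, mean = 3/1 ≈ 3.000
  cycle 1 → 1: weight = 8, length = 1, mean = 8/1 ≈ 8.000
  cycle 0 → 1 → 0: weight = 7, length = 2, mean = 7/2 ≈ 3.500
  cycle 1 → 0 → 1: weight = 7, length = 2, mean = 7/2 ≈ 3.500
Minimum mean = 3.000, attained e.g. along the cycle 0 → 0 with weight 3 and length 1. So λ(A) = 3/1 = 3.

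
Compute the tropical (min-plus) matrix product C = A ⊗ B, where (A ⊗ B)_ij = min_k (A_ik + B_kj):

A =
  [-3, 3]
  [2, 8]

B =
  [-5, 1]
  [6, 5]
A ⊗ B =
  [-8, -2]
  [-3, 3]

Apply the min-plus product entry-by-entry:
  C[0][0] = min over k of (A[0][0] + B[0][0] = -3 + -5 = -8, A[0][1] + B[1][0] = 3 + 6 = 9) = -8 (attained at k = 0)
  C[0][1] = min over k of (A[0][0] + B[0][1] = -3 + 1 = -2, A[0][1] + B[1][1] = 3 + 5 = 8) = -2 (attained at k = 0)
  C[1][0] = min over k of (A[1][0] + B[0][0] = 2 + -5 = -3, A[1][1] + B[1][0] = 8 + 6 = 14) = -3 (attained at k = 0)
  C[1][1] = min over k of (A[1][0] + B[0][1] = 2 + 1 = 3, A[1][1] + B[1][1] = 8 + 5 = 13) = 3 (attained at k = 0)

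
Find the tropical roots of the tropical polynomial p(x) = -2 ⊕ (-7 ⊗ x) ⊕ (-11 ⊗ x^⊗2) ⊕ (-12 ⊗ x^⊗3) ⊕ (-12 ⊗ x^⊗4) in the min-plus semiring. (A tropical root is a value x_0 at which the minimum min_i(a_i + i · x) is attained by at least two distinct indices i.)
Roots: {0, 1, 4, 5}

Each tropical root is a break point of the lower envelope of the lines y = a_i + i · x (there are 5 lines, with slopes 0, 1, ..., 4). Only the lines that attain the minimum somewhere contribute to roots; other lines are dominated. Here the surviving (envelope) indices are i = 4, i = 3, i = 2, i = 1, i = 0.
Intersections between consecutive envelope lines give the roots: for adjacent envelope indices i < j the intersection is x = (a_i − a_j) / (j − i). Reading off the sorted break points: {0, 1, 4, 5}.
Verification: at each break x_0, at least two indices attain the minimum of min_i(a_i + i · x_0).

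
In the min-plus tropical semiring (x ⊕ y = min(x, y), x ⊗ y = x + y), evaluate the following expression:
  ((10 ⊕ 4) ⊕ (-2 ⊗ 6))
((10 ⊕ 4) ⊕ (-2 ⊗ 6)) = 4

Expand innermost to outermost. Recall ⊕ takes the minimum of its arguments and ⊗ takes their sum. Working out the expression ((10 ⊕ 4) ⊕ (-2 ⊗ 6)) gives 4.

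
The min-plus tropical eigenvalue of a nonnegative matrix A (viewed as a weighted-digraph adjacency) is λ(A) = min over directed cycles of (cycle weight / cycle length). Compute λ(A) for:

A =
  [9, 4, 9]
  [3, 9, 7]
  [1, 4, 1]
λ(A) = 1

Enumerate directed cycles and compute their means (weight / length). Sample:
  cycle 0 → 0: weight = 9, length = 1, mean = 9/1 ≈ 9.000
  cycle 1 → 1: weight = 9, length = 1, mean = 9/1 ≈ 9.000
  cycle 2 → 2: weight = 1, length = 1, mean = 1/1 ≈ 1.000
  cycle 0 → 1 → 0: weight = 7, length = 2, mean = 7/2 ≈ 3.500
  cycle 0 → 2 → 0: weight = 10, length = 2, mean = 10/2 ≈ 5.000
  cycle 1 → 0 → 1: weight = 7, length = 2, mean = 7/2 ≈ 3.500
Minimum mean = 1.000, attained e.g. along the cycle 2 → 2 with weight 1 and length 1. So λ(A) = 1/1 = 1.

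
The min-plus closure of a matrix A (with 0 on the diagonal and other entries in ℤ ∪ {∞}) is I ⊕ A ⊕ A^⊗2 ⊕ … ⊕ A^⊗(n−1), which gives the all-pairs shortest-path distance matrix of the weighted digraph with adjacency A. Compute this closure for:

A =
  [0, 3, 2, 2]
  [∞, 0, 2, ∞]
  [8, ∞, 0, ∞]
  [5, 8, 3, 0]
Closure =
  [0, 3, 2, 2]
  [10, 0, 2, 12]
  [8, 11, 0, 10]
  [5, 8, 3, 0]

This is the Floyd-Warshall all-pairs shortest-path computation. For each intermediate vertex k = 0, 1, …, 3, update dist[i][j] ← min(dist[i][j], dist[i][k] + dist[k][j]). The final matrix gives, for each (i, j), the minimum total weight of any directed path from i to j (possibly empty when i = j).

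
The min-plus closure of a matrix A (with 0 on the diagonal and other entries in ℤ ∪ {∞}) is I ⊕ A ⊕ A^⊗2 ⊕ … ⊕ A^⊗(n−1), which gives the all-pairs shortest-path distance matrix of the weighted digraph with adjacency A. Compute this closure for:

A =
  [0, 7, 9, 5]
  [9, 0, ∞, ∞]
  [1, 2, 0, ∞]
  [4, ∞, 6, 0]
Closure =
  [0, 7, 9, 5]
  [9, 0, 18, 14]
  [1, 2, 0, 6]
  [4, 8, 6, 0]

This is the Floyd-Warshall all-pairs shortest-path computation. For each intermediate vertex k = 0, 1, …, 3, update dist[i][j] ← min(dist[i][j], dist[i][k] + dist[k][j]). The final matrix gives, for each (i, j), the minimum total weight of any directed path from i to j (possibly empty when i = j).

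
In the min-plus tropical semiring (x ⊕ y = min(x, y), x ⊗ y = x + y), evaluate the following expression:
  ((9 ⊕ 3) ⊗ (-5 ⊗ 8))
((9 ⊕ 3) ⊗ (-5 ⊗ 8)) = 6

Expand innermost to outermost. Recall ⊕ takes the minimum of its arguments and ⊗ takes their sum. Working out the expression ((9 ⊕ 3) ⊗ (-5 ⊗ 8)) gives 6.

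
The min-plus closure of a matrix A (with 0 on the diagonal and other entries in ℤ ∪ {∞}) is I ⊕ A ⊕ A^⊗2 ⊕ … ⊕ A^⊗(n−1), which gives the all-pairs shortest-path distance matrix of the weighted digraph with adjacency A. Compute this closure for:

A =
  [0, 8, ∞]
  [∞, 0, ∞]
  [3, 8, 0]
Closure =
  [0, 8, ∞]
  [∞, 0, ∞]
  [3, 8, 0]

This is the Floyd-Warshall all-pairs shortest-path computation. For each intermediate vertex k = 0, 1, …, 2, update dist[i][j] ← min(dist[i][j], dist[i][k] + dist[k][j]). The final matrix gives, for each (i, j), the minimum total weight of any directed path from i to j (possibly empty when i = j).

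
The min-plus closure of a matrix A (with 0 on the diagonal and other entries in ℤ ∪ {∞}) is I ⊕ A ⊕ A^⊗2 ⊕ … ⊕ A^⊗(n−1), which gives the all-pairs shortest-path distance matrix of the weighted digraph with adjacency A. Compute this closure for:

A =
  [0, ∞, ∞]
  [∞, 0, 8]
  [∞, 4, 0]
Closure =
  [0, ∞, ∞]
  [∞, 0, 8]
  [∞, 4, 0]

This is the Floyd-Warshall all-pairs shortest-path computation. For each intermediate vertex k = 0, 1, …, 2, update dist[i][j] ← min(dist[i][j], dist[i][k] + dist[k][j]). The final matrix gives, for each (i, j), the minimum total weight of any directed path from i to j (possibly empty when i = j).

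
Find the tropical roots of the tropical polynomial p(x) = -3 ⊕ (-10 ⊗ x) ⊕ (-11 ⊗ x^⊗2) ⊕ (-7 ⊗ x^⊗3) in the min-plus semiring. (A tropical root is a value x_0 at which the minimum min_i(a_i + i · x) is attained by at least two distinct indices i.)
Roots: {-4, 1, 7}

Each tropical root is a break point of the lower envelope of the lines y = a_i + i · x (there are 4 lines, with slopes 0, 1, ..., 3). Only the lines that attain the minimum somewhere contribute to roots; other lines are dominated. Here the surviving (envelope) indices are i = 3, i = 2, i = 1, i = 0.
Intersections between consecutive envelope lines give the roots: for adjacent envelope indices i < j the intersection is x = (a_i − a_j) / (j − i). Reading off the sorted break points: {-4, 1, 7}.
Verification: at each break x_0, at least two indices attain the minimum of min_i(a_i + i · x_0).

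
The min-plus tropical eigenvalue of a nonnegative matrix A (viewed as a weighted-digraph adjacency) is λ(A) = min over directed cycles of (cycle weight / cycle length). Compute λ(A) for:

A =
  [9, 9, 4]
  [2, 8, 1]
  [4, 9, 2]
λ(A) = 2

Enumerate directed cycles and compute their means (weight / length). Sample:
  cycle 0 → 0: weight = 9, length = 1, mean = 9/1 ≈ 9.000
  cycle 1 → 1: weight = 8, length = 1, mean = 8/1 ≈ 8.000
  cycle 2 → 2: weight = 2, length = 1, mean = 2/1 ≈ 2.000
  cycle 0 → 1 → 0: weight = 11, length = 2, mean = 11/2 ≈ 5.500
  cycle 0 → 2 → 0: weight = 8, length = 2, mean = 8/2 ≈ 4.000
  cycle 1 → 0 → 1: weight = 11, length = 2, mean = 11/2 ≈ 5.500
Minimum mean = 2.000, attained e.g. along the cycle 2 → 2 with weight 2 and length 1. So λ(A) = 2/1 = 2.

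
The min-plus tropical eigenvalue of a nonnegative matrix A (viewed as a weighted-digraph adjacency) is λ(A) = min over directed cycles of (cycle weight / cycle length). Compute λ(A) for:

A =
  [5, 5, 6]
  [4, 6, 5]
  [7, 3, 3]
λ(A) = 3

Enumerate directed cycles and compute their means (weight / length). Sample:
  cycle 0 → 0: weight = 5, length = 1, mean = 5/1 ≈ 5.000
  cycle 1 → 1: weight = 6, length = 1, mean = 6/1 ≈ 6.000
  cycle 2 → 2: weight = 3, length = 1, mean = 3/1 ≈ 3.000
  cycle 0 → 1 → 0: weight = 9, length = 2, mean = 9/2 ≈ 4.500
  cycle 0 → 2 → 0: weight = 13, length = 2, mean = 13/2 ≈ 6.500
  cycle 1 → 0 → 1: weight = 9, length = 2, mean = 9/2 ≈ 4.500
Minimum mean = 3.000, attained e.g. along the cycle 2 → 2 with weight 3 and length 1. So λ(A) = 3/1 = 3.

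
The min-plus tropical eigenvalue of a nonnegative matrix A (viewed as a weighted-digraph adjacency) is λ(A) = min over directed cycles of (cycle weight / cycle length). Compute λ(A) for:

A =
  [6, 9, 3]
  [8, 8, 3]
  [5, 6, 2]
λ(A) = 2

Enumerate directed cycles and compute their means (weight / length). Sample:
  cycle 0 → 0: weight = 6, length = 1, mean = 6/1 ≈ 6.000
  cycle 1 → 1: weight = 8, length = 1, mean = 8/1 ≈ 8.000
  cycle 2 → 2: weight = 2, length = 1, mean = 2/1 ≈ 2.000
  cycle 0 → 1 → 0: weight = 17, length = 2, mean = 17/2 ≈ 8.500
  cycle 0 → 2 → 0: weight = 8, length = 2, mean = 8/2 ≈ 4.000
  cycle 1 → 0 → 1: weight = 17, length = 2, mean = 17/2 ≈ 8.500
Minimum mean = 2.000, attained e.g. along the cycle 2 → 2 with weight 2 and length 1. So λ(A) = 2/1 = 2.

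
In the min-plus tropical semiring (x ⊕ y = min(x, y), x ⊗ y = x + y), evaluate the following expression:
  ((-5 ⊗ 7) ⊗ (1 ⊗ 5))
((-5 ⊗ 7) ⊗ (1 ⊗ 5)) = 8

Expand innermost to outermost. Recall ⊕ takes the minimum of its arguments and ⊗ takes their sum. Working out the expression ((-5 ⊗ 7) ⊗ (1 ⊗ 5)) gives 8.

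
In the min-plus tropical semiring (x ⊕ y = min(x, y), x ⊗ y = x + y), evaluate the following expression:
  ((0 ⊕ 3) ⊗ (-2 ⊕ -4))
((0 ⊕ 3) ⊗ (-2 ⊕ -4)) = -4

Expand innermost to outermost. Recall ⊕ takes the minimum of its arguments and ⊗ takes their sum. Working out the expression ((0 ⊕ 3) ⊗ (-2 ⊕ -4)) gives -4.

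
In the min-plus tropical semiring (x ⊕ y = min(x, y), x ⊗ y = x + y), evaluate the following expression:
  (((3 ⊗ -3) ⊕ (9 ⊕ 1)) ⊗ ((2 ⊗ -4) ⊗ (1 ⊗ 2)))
(((3 ⊗ -3) ⊕ (9 ⊕ 1)) ⊗ ((2 ⊗ -4) ⊗ (1 ⊗ 2))) = 1

Expand innermost to outermost. Recall ⊕ takes the minimum of its arguments and ⊗ takes their sum. Working out the expression (((3 ⊗ -3) ⊕ (9 ⊕ 1)) ⊗ ((2 ⊗ -4) ⊗ (1 ⊗ 2))) gives 1.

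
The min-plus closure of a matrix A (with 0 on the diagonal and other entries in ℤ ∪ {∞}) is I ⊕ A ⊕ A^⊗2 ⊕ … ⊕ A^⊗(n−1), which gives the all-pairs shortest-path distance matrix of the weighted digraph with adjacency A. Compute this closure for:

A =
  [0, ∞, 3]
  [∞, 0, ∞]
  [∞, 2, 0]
Closure =
  [0, 5, 3]
  [∞, 0, ∞]
  [∞, 2, 0]

This is the Floyd-Warshall all-pairs shortest-path computation. For each intermediate vertex k = 0, 1, …, 2, update dist[i][j] ← min(dist[i][j], dist[i][k] + dist[k][j]). The final matrix gives, for each (i, j), the minimum total weight of any directed path from i to j (possibly empty when i = j).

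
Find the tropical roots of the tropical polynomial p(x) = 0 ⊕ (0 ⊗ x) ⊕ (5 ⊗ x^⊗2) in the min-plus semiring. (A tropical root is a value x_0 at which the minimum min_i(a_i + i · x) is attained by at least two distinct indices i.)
Roots: {-5, 0}

Each tropical root is a break point of the lower envelope of the lines y = a_i + i · x (there are 3 lines, with slopes 0, 1, ..., 2). Only the lines that attain the minimum somewhere contribute to roots; other lines are dominated. Here the surviving (envelope) indices are i = 2, i = 1, i = 0.
Intersections between consecutive envelope lines give the roots: for adjacent envelope indices i < j the intersection is x = (a_i − a_j) / (j − i). Reading off the sorted break points: {-5, 0}.
Verification: at each break x_0, at least two indices attain the minimum of min_i(a_i + i · x_0).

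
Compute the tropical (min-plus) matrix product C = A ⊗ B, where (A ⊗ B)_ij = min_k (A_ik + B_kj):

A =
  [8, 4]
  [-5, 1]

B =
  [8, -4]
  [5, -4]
A ⊗ B =
  [9, 0]
  [3, -9]

Apply the min-plus product entry-by-entry:
  C[0][0] = min over k of (A[0][0] + B[0][0] = 8 + 8 = 16, A[0][1] + B[1][0] = 4 + 5 = 9) = 9 (attained at k = 1)
  C[0][1] = min over k of (A[0][0] + B[0][1] = 8 + -4 = 4, A[0][1] + B[1][1] = 4 + -4 = 0) = 0 (attained at k = 1)
  C[1][0] = min over k of (A[1][0] + B[0][0] = -5 + 8 = 3, A[1][1] + B[1][0] = 1 + 5 = 6) = 3 (attained at k = 0)
  C[1][1] = min over k of (A[1][0] + B[0][1] = -5 + -4 = -9, A[1][1] + B[1][1] = 1 + -4 = -3) = -9 (attained at k = 0)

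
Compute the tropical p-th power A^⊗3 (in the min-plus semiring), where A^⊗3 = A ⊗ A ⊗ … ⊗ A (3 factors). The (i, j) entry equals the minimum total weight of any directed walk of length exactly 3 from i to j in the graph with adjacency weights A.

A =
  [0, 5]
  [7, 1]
A^⊗3 =
  [0, 5]
  [7, 3]

Each entry (A^⊗3)_ij equals the minimum over all length-3 walks i = v_0 → v_1 → … → v_3 = j of Σ_t A[v_t][v_{t+1}]. For example, for (i, j) = (0, 1) we minimise over 4 possible intermediate vertex sequences; the minimum is 5, attained along the walk 0 → 0 → 0 → 1.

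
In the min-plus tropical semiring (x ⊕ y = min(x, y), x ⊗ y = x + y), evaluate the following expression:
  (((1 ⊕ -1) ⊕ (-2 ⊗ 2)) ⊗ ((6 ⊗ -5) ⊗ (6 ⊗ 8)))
(((1 ⊕ -1) ⊕ (-2 ⊗ 2)) ⊗ ((6 ⊗ -5) ⊗ (6 ⊗ 8))) = 14

Expand innermost to outermost. Recall ⊕ takes the minimum of its arguments and ⊗ takes their sum. Working out the expression (((1 ⊕ -1) ⊕ (-2 ⊗ 2)) ⊗ ((6 ⊗ -5) ⊗ (6 ⊗ 8))) gives 14.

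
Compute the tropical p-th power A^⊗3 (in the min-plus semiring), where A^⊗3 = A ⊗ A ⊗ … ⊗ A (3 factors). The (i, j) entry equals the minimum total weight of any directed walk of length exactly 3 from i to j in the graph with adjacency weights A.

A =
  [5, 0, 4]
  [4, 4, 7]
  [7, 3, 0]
A^⊗3 =
  [8, 4, 4]
  [8, 8, 7]
  [7, 3, 0]

Each entry (A^⊗3)_ij equals the minimum over all length-3 walks i = v_0 → v_1 → … → v_3 = j of Σ_t A[v_t][v_{t+1}]. For example, for (i, j) = (0, 2) we minimise over 9 possible intermediate vertex sequences; the minimum is 4, attained along the walk 0 → 2 → 2 → 2.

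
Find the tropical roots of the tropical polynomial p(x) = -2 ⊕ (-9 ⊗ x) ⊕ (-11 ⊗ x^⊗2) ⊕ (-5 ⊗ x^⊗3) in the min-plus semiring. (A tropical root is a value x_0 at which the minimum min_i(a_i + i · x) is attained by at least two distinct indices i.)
Roots: {-6, 2, 7}

Each tropical root is a break point of the lower envelope of the lines y = a_i + i · x (there are 4 lines, with slopes 0, 1, ..., 3). Only the lines that attain the minimum somewhere contribute to roots; other lines are dominated. Here the surviving (envelope) indices are i = 3, i = 2, i = 1, i = 0.
Intersections between consecutive envelope lines give the roots: for adjacent envelope indices i < j the intersection is x = (a_i − a_j) / (j − i). Reading off the sorted break points: {-6, 2, 7}.
Verification: at each break x_0, at least two indices attain the minimum of min_i(a_i + i · x_0).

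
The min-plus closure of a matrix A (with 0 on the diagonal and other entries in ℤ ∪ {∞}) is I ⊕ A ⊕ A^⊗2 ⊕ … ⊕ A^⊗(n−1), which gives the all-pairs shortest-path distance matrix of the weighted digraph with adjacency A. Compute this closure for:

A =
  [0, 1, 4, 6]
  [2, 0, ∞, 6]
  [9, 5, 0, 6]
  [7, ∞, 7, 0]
Closure =
  [0, 1, 4, 6]
  [2, 0, 6, 6]
  [7, 5, 0, 6]
  [7, 8, 7, 0]

This is the Floyd-Warshall all-pairs shortest-path computation. For each intermediate vertex k = 0, 1, …, 3, update dist[i][j] ← min(dist[i][j], dist[i][k] + dist[k][j]). The final matrix gives, for each (i, j), the minimum total weight of any directed path from i to j (possibly empty when i = j).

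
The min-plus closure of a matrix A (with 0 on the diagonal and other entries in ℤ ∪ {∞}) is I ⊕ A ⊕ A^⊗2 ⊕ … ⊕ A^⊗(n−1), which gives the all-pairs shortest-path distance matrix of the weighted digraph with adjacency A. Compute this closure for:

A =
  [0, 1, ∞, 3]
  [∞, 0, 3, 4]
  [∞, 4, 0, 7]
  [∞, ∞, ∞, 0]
Closure =
  [0, 1, 4, 3]
  [∞, 0, 3, 4]
  [∞, 4, 0, 7]
  [∞, ∞, ∞, 0]

This is the Floyd-Warshall all-pairs shortest-path computation. For each intermediate vertex k = 0, 1, …, 3, update dist[i][j] ← min(dist[i][j], dist[i][k] + dist[k][j]). The final matrix gives, for each (i, j), the minimum total weight of any directed path from i to j (possibly empty when i = j).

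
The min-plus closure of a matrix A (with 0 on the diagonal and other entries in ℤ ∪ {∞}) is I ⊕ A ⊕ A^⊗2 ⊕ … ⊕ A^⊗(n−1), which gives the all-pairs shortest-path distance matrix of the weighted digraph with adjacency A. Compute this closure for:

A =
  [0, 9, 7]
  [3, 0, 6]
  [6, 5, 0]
Closure =
  [0, 9, 7]
  [3, 0, 6]
  [6, 5, 0]

This is the Floyd-Warshall all-pairs shortest-path computation. For each intermediate vertex k = 0, 1, …, 2, update dist[i][j] ← min(dist[i][j], dist[i][k] + dist[k][j]). The final matrix gives, for each (i, j), the minimum total weight of any directed path from i to j (possibly empty when i = j).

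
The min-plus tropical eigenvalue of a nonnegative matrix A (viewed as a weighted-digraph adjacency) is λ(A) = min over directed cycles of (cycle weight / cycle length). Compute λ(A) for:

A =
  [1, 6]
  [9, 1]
λ(A) = 1

Enumerate directed cycles and compute their means (weight / length). Sample:
  cycle 0 → 0: weight = 1, length = 1, mean = 1/1 ≈ 1.000
  cycle 1 → 1: weight = 1, length = 1, mean = 1/1 ≈ 1.000
  cycle 0 → 1 → 0: weight = 15, length = 2, mean = 15/2 ≈ 7.500
  cycle 1 → 0 → 1: weight = 15, length = 2, mean = 15/2 ≈ 7.500
Minimum mean = 1.000, attained e.g. along the cycle 0 → 0 with weight 1 and length 1. So λ(A) = 1/1 = 1.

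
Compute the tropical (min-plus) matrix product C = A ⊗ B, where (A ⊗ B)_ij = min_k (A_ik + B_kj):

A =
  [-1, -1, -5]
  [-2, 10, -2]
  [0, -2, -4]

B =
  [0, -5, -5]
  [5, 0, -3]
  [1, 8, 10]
A ⊗ B =
  [-4, -6, -6]
  [-2, -7, -7]
  [-3, -5, -5]

Apply the min-plus product entry-by-entry:
  C[0][0] = min over k of (A[0][0] + B[0][0] = -1 + 0 = -1, A[0][1] + B[1][0] = -1 + 5 = 4, A[0][2] + B[2][0] = -5 + 1 = -4) = -4 (attained at k = 2)
  C[0][1] = min over k of (A[0][0] + B[0][1] = -1 + -5 = -6, A[0][1] + B[1][1] = -1 + 0 = -1, A[0][2] + B[2][1] = -5 + 8 = 3) = -6 (attained at k = 0)
  C[0][2] = min over k of (A[0][0] + B[0][2] = -1 + -5 = -6, A[0][1] + B[1][2] = -1 + -3 = -4, A[0][2] + B[2][2] = -5 + 10 = 5) = -6 (attained at k = 0)
  C[1][0] = min over k of (A[1][0] + B[0][0] = -2 + 0 = -2, A[1][1] + B[1][0] = 10 + 5 = 15, A[1][2] + B[2][0] = -2 + 1 = -1) = -2 (attained at k = 0)
  C[1][1] = min over k of (A[1][0] + B[0][1] = -2 + -5 = -7, A[1][1] + B[1][1] = 10 + 0 = 10, A[1][2] + B[2][1] = -2 + 8 = 6) = -7 (attained at k = 0)
  C[1][2] = min over k of (A[1][0] + B[0][2] = -2 + -5 = -7, A[1][1] + B[1][2] = 10 + -3 = 7, A[1][2] + B[2][2] = -2 + 10 = 8) = -7 (attained at k = 0)
  C[2][0] = min over k of (A[2][0] + B[0][0] = 0 + 0 = 0, A[2][1] + B[1][0] = -2 + 5 = 3, A[2][2] + B[2][0] = -4 + 1 = -3) = -3 (attained at k = 2)
  C[2][1] = min over k of (A[2][0] + B[0][1] = 0 + -5 = -5, A[2][1] + B[1][1] = -2 + 0 = -2, A[2][2] + B[2][1] = -4 + 8 = 4) = -5 (attained at k = 0)
  C[2][2] = min over k of (A[2][0] + B[0][2] = 0 + -5 = -5, A[2][1] + B[1][2] = -2 + -3 = -5, A[2][2] + B[2][2] = -4 + 10 = 6) = -5 (attained at k = 0)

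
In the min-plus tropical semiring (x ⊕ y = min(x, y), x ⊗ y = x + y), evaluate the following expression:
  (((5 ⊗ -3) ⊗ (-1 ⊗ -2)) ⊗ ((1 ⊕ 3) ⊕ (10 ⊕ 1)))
(((5 ⊗ -3) ⊗ (-1 ⊗ -2)) ⊗ ((1 ⊕ 3) ⊕ (10 ⊕ 1))) = 0

Expand innermost to outermost. Recall ⊕ takes the minimum of its arguments and ⊗ takes their sum. Working out the expression (((5 ⊗ -3) ⊗ (-1 ⊗ -2)) ⊗ ((1 ⊕ 3) ⊕ (10 ⊕ 1))) gives 0.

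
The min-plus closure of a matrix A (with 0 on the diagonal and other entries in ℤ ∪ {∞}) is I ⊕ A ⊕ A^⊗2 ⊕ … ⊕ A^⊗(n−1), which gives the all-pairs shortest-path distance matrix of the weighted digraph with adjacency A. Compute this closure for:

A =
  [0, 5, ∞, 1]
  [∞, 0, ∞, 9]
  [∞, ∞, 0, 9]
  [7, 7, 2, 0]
Closure =
  [0, 5, 3, 1]
  [16, 0, 11, 9]
  [16, 16, 0, 9]
  [7, 7, 2, 0]

This is the Floyd-Warshall all-pairs shortest-path computation. For each intermediate vertex k = 0, 1, …, 3, update dist[i][j] ← min(dist[i][j], dist[i][k] + dist[k][j]). The final matrix gives, for each (i, j), the minimum total weight of any directed path from i to j (possibly empty when i = j).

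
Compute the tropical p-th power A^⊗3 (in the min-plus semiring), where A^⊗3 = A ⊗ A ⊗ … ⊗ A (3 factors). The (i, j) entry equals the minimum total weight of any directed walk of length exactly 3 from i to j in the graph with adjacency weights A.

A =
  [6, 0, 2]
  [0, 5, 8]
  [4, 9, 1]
A^⊗3 =
  [5, 0, 2]
  [0, 5, 3]
  [4, 5, 3]

Each entry (A^⊗3)_ij equals the minimum over all length-3 walks i = v_0 → v_1 → … → v_3 = j of Σ_t A[v_t][v_{t+1}]. For example, for (i, j) = (0, 2) we minimise over 9 possible intermediate vertex sequences; the minimum is 2, attained along the walk 0 → 1 → 0 → 2.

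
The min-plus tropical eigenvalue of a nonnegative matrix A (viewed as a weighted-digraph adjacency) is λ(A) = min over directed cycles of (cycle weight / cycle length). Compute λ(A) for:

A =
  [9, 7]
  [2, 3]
λ(A) = 3

Enumerate directed cycles and compute their means (weight / length). Sample:
  cycle 0 → 0: weight = 9, length = 1, mean = 9/1 ≈ 9.000
  cycle 1 → 1: weight = 3, length = 1, mean = 3/1 ≈ 3.000
  cycle 0 → 1 → 0: weight = 9, length = 2, mean = 9/2 ≈ 4.500
  cycle 1 → 0 → 1: weight = 9, length = 2, mean = 9/2 ≈ 4.500
Minimum mean = 3.000, attained e.g. along the cycle 1 → 1 with weight 3 and length 1. So λ(A) = 3/1 = 3.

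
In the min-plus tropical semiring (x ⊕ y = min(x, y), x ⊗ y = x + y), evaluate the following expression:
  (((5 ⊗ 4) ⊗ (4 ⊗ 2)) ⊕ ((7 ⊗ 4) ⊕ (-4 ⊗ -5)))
(((5 ⊗ 4) ⊗ (4 ⊗ 2)) ⊕ ((7 ⊗ 4) ⊕ (-4 ⊗ -5))) = -9

Expand innermost to outermost. Recall ⊕ takes the minimum of its arguments and ⊗ takes their sum. Working out the expression (((5 ⊗ 4) ⊗ (4 ⊗ 2)) ⊕ ((7 ⊗ 4) ⊕ (-4 ⊗ -5))) gives -9.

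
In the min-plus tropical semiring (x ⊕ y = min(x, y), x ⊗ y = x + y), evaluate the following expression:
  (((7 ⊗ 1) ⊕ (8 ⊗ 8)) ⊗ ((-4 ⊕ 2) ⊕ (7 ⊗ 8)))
(((7 ⊗ 1) ⊕ (8 ⊗ 8)) ⊗ ((-4 ⊕ 2) ⊕ (7 ⊗ 8))) = 4

Expand innermost to outermost. Recall ⊕ takes the minimum of its arguments and ⊗ takes their sum. Working out the expression (((7 ⊗ 1) ⊕ (8 ⊗ 8)) ⊗ ((-4 ⊕ 2) ⊕ (7 ⊗ 8))) gives 4.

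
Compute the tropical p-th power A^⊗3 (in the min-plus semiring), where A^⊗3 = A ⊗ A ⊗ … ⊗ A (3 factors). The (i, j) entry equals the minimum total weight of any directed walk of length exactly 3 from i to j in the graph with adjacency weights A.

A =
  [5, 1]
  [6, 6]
A^⊗3 =
  [12, 8]
  [13, 12]

Each entry (A^⊗3)_ij equals the minimum over all length-3 walks i = v_0 → v_1 → … → v_3 = j of Σ_t A[v_t][v_{t+1}]. For example, for (i, j) = (0, 1) we minimise over 4 possible intermediate vertex sequences; the minimum is 8, attained along the walk 0 → 1 → 0 → 1.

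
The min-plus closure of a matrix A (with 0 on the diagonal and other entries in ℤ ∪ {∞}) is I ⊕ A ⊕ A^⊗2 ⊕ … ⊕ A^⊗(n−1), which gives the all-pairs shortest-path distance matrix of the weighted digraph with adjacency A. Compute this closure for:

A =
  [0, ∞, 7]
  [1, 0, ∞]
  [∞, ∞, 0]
Closure =
  [0, ∞, 7]
  [1, 0, 8]
  [∞, ∞, 0]

This is the Floyd-Warshall all-pairs shortest-path computation. For each intermediate vertex k = 0, 1, …, 2, update dist[i][j] ← min(dist[i][j], dist[i][k] + dist[k][j]). The final matrix gives, for each (i, j), the minimum total weight of any directed path from i to j (possibly empty when i = j).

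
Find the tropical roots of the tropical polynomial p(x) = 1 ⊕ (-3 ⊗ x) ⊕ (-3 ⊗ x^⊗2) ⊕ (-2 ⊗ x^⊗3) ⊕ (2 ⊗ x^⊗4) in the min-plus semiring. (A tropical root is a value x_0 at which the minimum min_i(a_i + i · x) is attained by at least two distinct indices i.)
Roots: {-4, -1, 0, 4}

Each tropical root is a break point of the lower envelope of the lines y = a_i + i · x (there are 5 lines, with slopes 0, 1, ..., 4). Only the lines that attain the minimum somewhere contribute to roots; other lines are dominated. Here the surviving (envelope) indices are i = 4, i = 3, i = 2, i = 1, i = 0.
Intersections between consecutive envelope lines give the roots: for adjacent envelope indices i < j the intersection is x = (a_i − a_j) / (j − i). Reading off the sorted break points: {-4, -1, 0, 4}.
Verification: at each break x_0, at least two indices attain the minimum of min_i(a_i + i · x_0).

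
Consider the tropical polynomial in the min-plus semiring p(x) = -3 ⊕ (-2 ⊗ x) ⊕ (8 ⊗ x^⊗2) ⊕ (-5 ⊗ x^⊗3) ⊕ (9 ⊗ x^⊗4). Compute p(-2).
p(-2) = -11

A tropical monomial a ⊗ x^⊗i evaluates to a + i · x. Evaluating each term at x = -2:
  Term 0 contributes -3 + 0 · -2 = -3
  Term 1 contributes -2 + 1 · -2 = -4
  Term 2 contributes 8 + 2 · -2 = 4
  Term 3 contributes -5 + 3 · -2 = -11
  Term 4 contributes 9 + 4 · -2 = 1
p(-2) = ⊕ of these = min[-3, -4, 4, -11, 1] = -11.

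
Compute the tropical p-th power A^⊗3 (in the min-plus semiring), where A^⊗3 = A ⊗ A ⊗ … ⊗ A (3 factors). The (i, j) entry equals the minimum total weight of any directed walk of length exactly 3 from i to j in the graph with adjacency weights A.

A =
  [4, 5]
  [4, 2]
A^⊗3 =
  [11, 9]
  [8, 6]

Each entry (A^⊗3)_ij equals the minimum over all length-3 walks i = v_0 → v_1 → … → v_3 = j of Σ_t A[v_t][v_{t+1}]. For example, for (i, j) = (0, 1) we minimise over 4 possible intermediate vertex sequences; the minimum is 9, attained along the walk 0 → 1 → 1 → 1.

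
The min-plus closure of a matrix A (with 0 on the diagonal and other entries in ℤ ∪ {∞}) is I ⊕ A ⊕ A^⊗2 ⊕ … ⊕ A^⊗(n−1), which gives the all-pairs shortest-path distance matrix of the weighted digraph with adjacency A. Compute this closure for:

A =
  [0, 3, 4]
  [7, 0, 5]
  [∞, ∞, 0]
Closure =
  [0, 3, 4]
  [7, 0, 5]
  [∞, ∞, 0]

This is the Floyd-Warshall all-pairs shortest-path computation. For each intermediate vertex k = 0, 1, …, 2, update dist[i][j] ← min(dist[i][j], dist[i][k] + dist[k][j]). The final matrix gives, for each (i, j), the minimum total weight of any directed path from i to j (possibly empty when i = j).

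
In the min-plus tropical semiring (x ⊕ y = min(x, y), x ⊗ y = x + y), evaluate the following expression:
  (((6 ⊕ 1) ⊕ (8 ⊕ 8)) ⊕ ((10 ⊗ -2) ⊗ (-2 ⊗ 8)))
(((6 ⊕ 1) ⊕ (8 ⊕ 8)) ⊕ ((10 ⊗ -2) ⊗ (-2 ⊗ 8))) = 1

Expand innermost to outermost. Recall ⊕ takes the minimum of its arguments and ⊗ takes their sum. Working out the expression (((6 ⊕ 1) ⊕ (8 ⊕ 8)) ⊕ ((10 ⊗ -2) ⊗ (-2 ⊗ 8))) gives 1.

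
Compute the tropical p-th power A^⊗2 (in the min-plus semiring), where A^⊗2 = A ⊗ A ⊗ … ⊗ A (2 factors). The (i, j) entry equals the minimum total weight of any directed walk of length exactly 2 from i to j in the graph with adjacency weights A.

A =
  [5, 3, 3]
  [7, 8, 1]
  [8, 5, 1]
A^⊗2 =
  [10, 8, 4]
  [9, 6, 2]
  [9, 6, 2]

Each entry (A^⊗2)_ij equals the minimum over all length-2 walks i = v_0 → v_1 → … → v_2 = j of Σ_t A[v_t][v_{t+1}]. For example, for (i, j) = (0, 2) we minimise over 3 possible intermediate vertex sequences; the minimum is 4, attained along the walk 0 → 1 → 2.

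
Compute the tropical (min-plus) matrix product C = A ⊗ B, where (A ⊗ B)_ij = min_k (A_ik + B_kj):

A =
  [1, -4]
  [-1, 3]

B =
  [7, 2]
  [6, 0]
A ⊗ B =
  [2, -4]
  [6, 1]

Apply the min-plus product entry-by-entry:
  C[0][0] = min over k of (A[0][0] + B[0][0] = 1 + 7 = 8, A[0][1] + B[1][0] = -4 + 6 = 2) = 2 (attained at k = 1)
  C[0][1] = min over k of (A[0][0] + B[0][1] = 1 + 2 = 3, A[0][1] + B[1][1] = -4 + 0 = -4) = -4 (attained at k = 1)
  C[1][0] = min over k of (A[1][0] + B[0][0] = -1 + 7 = 6, A[1][1] + B[1][0] = 3 + 6 = 9) = 6 (attained at k = 0)
  C[1][1] = min over k of (A[1][0] + B[0][1] = -1 + 2 = 1, A[1][1] + B[1][1] = 3 + 0 = 3) = 1 (attained at k = 0)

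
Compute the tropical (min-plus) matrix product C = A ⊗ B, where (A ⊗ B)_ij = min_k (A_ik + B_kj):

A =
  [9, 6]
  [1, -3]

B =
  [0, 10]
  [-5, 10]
A ⊗ B =
  [1, 16]
  [-8, 7]

Apply the min-plus product entry-by-entry:
  C[0][0] = min over k of (A[0][0] + B[0][0] = 9 + 0 = 9, A[0][1] + B[1][0] = 6 + -5 = 1) = 1 (attained at k = 1)
  C[0][1] = min over k of (A[0][0] + B[0][1] = 9 + 10 = 19, A[0][1] + B[1][1] = 6 + 10 = 16) = 16 (attained at k = 1)
  C[1][0] = min over k of (A[1][0] + B[0][0] = 1 + 0 = 1, A[1][1] + B[1][0] = -3 + -5 = -8) = -8 (attained at k = 1)
  C[1][1] = min over k of (A[1][0] + B[0][1] = 1 + 10 = 11, A[1][1] + B[1][1] = -3 + 10 = 7) = 7 (attained at k = 1)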